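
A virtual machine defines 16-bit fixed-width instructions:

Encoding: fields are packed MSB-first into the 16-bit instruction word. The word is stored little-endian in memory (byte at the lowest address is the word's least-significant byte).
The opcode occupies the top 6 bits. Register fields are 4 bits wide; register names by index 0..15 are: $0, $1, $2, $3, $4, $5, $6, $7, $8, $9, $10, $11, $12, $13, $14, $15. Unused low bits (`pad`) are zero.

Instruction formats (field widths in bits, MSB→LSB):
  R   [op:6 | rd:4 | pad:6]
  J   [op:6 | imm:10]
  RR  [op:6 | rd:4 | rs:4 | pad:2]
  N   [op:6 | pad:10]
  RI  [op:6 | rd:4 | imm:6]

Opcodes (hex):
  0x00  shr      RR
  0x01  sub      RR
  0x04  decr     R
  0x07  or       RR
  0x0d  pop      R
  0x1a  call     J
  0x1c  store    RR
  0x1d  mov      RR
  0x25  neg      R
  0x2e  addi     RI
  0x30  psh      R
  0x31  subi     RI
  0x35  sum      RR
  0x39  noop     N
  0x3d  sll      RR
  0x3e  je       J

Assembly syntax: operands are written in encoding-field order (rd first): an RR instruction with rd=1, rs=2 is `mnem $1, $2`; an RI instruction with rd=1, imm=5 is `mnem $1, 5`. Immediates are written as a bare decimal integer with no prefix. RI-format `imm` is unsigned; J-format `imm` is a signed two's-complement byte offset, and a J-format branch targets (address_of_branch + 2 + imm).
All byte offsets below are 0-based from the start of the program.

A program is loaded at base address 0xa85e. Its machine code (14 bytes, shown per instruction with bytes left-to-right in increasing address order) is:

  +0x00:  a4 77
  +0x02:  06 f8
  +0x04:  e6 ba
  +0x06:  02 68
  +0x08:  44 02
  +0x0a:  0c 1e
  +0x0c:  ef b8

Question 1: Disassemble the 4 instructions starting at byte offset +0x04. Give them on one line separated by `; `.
+0x04: e6 ba ⇒ word 0xbae6 (little)
  opcode bits[15:10]=0x2e: addi/RI
  rd: (w>>6)&0xf=0xb → $11
  imm: (w>>0)&0x3f=0x26 → 38
+0x06: 02 68 ⇒ word 0x6802 (little)
  opcode bits[15:10]=0x1a: call/J
  imm: (w>>0)&0x3ff=0x2 → 2
+0x08: 44 02 ⇒ word 0x0244 (little)
  opcode bits[15:10]=0x0: shr/RR
  rd: (w>>6)&0xf=0x9 → $9
  rs: (w>>2)&0xf=0x1 → $1
+0x0a: 0c 1e ⇒ word 0x1e0c (little)
  opcode bits[15:10]=0x7: or/RR
  rd: (w>>6)&0xf=0x8 → $8
  rs: (w>>2)&0xf=0x3 → $3

addi $11, 38; call 2; shr $9, $1; or $8, $3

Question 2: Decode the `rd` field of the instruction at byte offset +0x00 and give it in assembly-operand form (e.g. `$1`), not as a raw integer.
+0x00: a4 77 ⇒ word 0x77a4 (little)
  op=0x77a4>>10=0x1d ⇒ mov (RR)
  rd@[9:6]=0xe ⇒ $14
  rs@[5:2]=0x9 ⇒ $9

$14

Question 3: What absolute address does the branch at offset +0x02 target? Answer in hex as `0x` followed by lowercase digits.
[02] 06 f8 → 0xf806
  op=0xf806>>10=0x3e ⇒ je (J)
  imm@[9:0]=0x6 ⇒ 6
  target = base 0xa85e + off 0x02 + 2 + imm 6 = 0xa868

0xa868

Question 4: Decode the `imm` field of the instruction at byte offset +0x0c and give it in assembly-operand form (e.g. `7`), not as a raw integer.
[0c] ef b8 → 0xb8ef
  top 6b → 0x2e → addi [RI]
  [9:6] rd=3 = $3
  [5:0] imm=47 = 47

47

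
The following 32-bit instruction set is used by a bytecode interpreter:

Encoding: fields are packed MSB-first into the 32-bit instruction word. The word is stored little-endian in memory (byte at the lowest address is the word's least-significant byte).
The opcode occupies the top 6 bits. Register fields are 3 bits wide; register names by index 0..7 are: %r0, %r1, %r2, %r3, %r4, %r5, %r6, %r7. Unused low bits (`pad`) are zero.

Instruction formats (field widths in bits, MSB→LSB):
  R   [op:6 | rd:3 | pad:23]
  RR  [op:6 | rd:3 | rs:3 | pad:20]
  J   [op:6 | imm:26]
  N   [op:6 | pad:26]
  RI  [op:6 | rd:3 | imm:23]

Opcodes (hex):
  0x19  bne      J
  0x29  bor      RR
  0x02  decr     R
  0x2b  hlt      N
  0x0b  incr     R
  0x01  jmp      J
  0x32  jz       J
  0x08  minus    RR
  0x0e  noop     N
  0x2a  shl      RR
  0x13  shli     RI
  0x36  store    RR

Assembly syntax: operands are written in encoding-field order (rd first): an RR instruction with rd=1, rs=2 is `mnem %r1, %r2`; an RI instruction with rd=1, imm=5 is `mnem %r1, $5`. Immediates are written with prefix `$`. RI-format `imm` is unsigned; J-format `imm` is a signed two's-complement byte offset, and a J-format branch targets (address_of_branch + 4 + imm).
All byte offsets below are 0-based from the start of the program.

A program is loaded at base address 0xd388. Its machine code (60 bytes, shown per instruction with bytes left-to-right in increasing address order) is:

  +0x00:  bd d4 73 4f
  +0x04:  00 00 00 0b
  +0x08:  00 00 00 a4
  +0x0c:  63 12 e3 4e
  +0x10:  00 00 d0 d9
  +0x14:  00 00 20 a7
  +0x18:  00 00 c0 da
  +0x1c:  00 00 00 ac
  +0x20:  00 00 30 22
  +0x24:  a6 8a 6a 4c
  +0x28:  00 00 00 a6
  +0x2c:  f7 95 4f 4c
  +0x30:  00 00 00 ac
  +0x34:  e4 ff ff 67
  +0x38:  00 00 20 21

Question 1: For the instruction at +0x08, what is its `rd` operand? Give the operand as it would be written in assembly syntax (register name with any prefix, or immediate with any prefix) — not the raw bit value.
+0x08: 00 00 00 a4 ⇒ word 0xa4000000 (little)
  op=0xa4000000>>26=0x29 ⇒ bor (RR)
  rd: (w>>23)&0x7=0x0 → %r0
  rs: (w>>20)&0x7=0x0 → %r0

%r0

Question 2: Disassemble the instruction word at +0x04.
decr %r6

+0x04: 00 00 00 0b ⇒ word 0x0b000000 (little)
  opcode bits[31:26]=0x2: decr/R
  rd: (w>>23)&0x7=0x6 → %r6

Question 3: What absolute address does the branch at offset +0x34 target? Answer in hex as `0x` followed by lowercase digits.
off 0x34: read e4 ff ff 67 as little → 0x67ffffe4
  top 6b → 0x19 → bne [J]
  imm@[25:0]=0x3ffffe4 (s26→-28) ⇒ $-28
  target = base 0xd388 + off 0x34 + 4 + imm -28 = 0xd3a4

0xd3a4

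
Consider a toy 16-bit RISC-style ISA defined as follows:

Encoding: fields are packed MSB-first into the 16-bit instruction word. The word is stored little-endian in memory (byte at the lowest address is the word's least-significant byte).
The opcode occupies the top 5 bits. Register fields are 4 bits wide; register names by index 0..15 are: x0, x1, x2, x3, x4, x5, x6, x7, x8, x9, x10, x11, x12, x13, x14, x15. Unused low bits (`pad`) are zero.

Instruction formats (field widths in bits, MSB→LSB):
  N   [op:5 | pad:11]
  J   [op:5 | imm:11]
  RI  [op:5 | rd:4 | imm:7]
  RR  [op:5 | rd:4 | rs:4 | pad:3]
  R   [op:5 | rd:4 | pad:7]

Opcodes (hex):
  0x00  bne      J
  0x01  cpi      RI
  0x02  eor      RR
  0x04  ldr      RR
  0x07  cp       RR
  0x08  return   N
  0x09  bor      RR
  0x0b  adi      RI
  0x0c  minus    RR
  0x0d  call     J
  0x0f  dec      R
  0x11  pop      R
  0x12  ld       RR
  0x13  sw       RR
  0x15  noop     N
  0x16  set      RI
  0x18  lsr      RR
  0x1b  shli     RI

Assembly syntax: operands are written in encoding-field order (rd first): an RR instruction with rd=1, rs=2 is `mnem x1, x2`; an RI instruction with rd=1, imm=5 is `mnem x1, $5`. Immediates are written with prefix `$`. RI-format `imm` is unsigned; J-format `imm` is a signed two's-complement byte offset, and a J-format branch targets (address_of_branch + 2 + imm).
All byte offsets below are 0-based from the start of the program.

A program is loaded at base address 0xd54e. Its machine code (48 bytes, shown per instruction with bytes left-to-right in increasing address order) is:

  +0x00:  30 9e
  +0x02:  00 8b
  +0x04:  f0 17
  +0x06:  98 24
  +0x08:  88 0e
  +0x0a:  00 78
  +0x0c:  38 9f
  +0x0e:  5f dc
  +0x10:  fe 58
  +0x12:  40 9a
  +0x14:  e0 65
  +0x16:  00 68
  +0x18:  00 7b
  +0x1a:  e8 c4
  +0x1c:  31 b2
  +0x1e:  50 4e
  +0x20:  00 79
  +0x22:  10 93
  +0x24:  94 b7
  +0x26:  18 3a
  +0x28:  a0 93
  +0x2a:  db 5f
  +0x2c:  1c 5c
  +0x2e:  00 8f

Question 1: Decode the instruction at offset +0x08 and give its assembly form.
+0x08: 88 0e ⇒ word 0x0e88 (little)
  top 5b → 0x1 → cpi [RI]
  [10:7] rd=13 = x13
  [6:0] imm=8 = $8

cpi x13, $8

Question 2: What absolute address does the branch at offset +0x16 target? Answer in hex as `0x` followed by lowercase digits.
0xd566

@+16  little-endian(00 68) = 0x6800
  op=0x6800>>11=0xd ⇒ call (J)
  imm: (w>>0)&0x7ff=0x0 → $0
  target = base 0xd54e + off 0x16 + 2 + imm 0 = 0xd566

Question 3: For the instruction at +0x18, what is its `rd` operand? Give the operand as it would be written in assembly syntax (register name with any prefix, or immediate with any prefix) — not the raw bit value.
off 0x18: read 00 7b as little → 0x7b00
  opcode bits[15:11]=0xf: dec/R
  rd: (w>>7)&0xf=0x6 → x6

x6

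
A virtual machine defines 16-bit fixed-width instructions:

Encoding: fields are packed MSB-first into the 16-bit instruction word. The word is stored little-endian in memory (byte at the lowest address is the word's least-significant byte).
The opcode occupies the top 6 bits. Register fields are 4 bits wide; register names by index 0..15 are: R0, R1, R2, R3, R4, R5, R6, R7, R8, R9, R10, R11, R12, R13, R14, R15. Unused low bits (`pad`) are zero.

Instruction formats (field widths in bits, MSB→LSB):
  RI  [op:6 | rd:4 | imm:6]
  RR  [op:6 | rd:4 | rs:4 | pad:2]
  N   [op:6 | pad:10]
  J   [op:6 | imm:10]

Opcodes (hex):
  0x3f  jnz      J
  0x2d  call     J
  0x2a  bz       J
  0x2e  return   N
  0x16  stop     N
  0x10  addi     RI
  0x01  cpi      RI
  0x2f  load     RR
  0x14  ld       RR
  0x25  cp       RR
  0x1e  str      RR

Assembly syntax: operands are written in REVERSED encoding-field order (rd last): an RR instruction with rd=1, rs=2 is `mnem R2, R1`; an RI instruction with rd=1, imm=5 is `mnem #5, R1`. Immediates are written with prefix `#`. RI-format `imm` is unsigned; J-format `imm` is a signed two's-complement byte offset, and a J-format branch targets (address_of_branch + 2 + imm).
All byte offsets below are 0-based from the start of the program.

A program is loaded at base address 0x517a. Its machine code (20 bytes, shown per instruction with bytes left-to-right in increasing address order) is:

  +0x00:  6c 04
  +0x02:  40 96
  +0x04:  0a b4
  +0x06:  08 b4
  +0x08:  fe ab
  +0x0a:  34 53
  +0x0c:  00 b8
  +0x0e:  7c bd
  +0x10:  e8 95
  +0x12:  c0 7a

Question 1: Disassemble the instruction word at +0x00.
cpi #44, R1

+0x00: 6c 04 ⇒ word 0x046c (little)
  op=0x046c>>10=0x1 ⇒ cpi (RI)
  [9:6] rd=1 = R1
  [5:0] imm=44 = #44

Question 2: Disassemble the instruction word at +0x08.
@+08  little-endian(fe ab) = 0xabfe
  opcode bits[15:10]=0x2a: bz/J
  imm: (w>>0)&0x3ff=0x3fe (s10→-2) → #-2

bz #-2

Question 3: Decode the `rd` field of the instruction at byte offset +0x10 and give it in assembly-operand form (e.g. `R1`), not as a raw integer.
R7

[10] e8 95 → 0x95e8
  opcode bits[15:10]=0x25: cp/RR
  [9:6] rd=7 = R7
  [5:2] rs=10 = R10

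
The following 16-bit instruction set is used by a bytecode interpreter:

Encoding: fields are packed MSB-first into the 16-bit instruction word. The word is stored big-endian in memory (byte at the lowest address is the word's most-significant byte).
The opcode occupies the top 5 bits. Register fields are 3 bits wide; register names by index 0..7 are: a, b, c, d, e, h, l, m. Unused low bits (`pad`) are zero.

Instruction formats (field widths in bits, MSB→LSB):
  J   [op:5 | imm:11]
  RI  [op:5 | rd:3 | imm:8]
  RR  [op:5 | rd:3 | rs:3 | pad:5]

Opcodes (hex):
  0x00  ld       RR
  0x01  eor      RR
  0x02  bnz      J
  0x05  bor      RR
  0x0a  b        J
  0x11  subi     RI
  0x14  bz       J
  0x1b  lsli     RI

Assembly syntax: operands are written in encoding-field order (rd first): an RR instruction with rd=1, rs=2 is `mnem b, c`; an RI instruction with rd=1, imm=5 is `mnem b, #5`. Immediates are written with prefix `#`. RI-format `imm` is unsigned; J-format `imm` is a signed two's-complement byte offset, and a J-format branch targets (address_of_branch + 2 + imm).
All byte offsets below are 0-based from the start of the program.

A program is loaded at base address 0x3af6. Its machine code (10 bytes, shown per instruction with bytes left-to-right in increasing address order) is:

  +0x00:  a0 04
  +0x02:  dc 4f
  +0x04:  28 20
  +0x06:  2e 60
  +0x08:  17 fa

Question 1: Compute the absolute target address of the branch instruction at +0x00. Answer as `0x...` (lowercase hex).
+0x00: a0 04 ⇒ word 0xa004 (big)
  opcode bits[15:11]=0x14: bz/J
  [10:0] imm=4 = #4
  target = base 0x3af6 + off 0x00 + 2 + imm 4 = 0x3afc

0x3afc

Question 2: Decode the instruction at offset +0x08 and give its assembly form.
bnz #-6

off 0x08: read 17 fa as big → 0x17fa
  opcode bits[15:11]=0x2: bnz/J
  [10:0] imm=2042 (s11→-6) = #-6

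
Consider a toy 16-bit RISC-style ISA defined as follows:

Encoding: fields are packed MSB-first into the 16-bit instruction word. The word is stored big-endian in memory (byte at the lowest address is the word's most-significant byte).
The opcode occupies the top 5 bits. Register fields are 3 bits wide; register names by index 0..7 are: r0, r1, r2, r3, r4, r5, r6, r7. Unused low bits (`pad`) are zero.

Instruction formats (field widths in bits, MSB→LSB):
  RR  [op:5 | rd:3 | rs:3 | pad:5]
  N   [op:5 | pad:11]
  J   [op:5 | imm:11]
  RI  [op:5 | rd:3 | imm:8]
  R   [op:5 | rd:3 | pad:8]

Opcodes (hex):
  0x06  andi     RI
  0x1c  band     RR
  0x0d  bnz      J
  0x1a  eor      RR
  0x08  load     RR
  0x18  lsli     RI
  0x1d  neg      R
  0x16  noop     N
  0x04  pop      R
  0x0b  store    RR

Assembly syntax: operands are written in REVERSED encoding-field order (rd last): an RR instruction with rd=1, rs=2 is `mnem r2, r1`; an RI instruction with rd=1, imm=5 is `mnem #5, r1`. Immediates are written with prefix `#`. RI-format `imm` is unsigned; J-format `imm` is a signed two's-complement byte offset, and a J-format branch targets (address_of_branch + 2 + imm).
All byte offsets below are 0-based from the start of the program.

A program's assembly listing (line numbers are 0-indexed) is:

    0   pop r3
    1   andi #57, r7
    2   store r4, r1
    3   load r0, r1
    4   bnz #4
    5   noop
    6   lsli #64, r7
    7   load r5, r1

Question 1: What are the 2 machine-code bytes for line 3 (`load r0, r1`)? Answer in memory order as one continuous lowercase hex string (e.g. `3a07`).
3. load fields op=0x8:5|rd=1:3|rs=0:3|pad=0:5 → word 4100h → 41 00

4100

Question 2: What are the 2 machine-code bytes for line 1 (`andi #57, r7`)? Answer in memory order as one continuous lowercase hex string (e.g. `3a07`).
3739

L1: andi op=0x6:5|rd=7:3|imm=57:8 ⇒ 0x3739 ⇒ big 37 39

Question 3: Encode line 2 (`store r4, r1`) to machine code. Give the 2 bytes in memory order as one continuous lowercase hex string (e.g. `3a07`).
L2: store op=0xb:5|rd=1:3|rs=4:3|pad=0:5 ⇒ 0x5980 ⇒ big 59 80

5980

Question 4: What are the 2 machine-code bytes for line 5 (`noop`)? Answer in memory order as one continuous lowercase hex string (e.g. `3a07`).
b000

L5: noop op=0x16:5|pad=0:11 ⇒ 0xb000 ⇒ big b0 00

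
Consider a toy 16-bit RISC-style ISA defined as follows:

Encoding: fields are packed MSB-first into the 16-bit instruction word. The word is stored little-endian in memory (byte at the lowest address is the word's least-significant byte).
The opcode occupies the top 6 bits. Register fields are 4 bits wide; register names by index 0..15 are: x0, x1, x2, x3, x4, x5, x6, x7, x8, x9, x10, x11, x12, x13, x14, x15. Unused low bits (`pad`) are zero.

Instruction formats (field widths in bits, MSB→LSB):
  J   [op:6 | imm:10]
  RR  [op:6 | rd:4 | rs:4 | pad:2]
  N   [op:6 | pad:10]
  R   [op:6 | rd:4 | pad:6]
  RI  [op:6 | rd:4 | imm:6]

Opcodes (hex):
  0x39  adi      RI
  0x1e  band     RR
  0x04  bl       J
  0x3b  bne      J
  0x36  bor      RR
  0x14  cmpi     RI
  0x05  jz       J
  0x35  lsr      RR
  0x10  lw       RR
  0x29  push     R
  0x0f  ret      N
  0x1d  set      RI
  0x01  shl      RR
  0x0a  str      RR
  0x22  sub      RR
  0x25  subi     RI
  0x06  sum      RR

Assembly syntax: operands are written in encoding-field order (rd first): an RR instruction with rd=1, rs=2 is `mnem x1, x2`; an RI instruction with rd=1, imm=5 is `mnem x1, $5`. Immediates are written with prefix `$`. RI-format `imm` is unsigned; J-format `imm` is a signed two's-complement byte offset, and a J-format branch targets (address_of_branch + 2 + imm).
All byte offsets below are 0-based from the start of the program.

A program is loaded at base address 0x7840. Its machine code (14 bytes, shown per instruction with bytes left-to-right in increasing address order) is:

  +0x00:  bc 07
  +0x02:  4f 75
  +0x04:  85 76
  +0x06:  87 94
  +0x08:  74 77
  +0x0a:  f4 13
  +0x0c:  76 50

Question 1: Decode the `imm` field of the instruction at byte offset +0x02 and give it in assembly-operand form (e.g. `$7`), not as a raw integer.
$15

[02] 4f 75 → 0x754f
  op=0x754f>>10=0x1d ⇒ set (RI)
  [9:6] rd=5 = x5
  [5:0] imm=15 = $15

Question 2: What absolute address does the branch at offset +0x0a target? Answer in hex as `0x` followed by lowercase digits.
0x7840

off 0x0a: read f4 13 as little → 0x13f4
  top 6b → 0x4 → bl [J]
  imm: (w>>0)&0x3ff=0x3f4 (s10→-12) → $-12
  target = base 0x7840 + off 0x0a + 2 + imm -12 = 0x7840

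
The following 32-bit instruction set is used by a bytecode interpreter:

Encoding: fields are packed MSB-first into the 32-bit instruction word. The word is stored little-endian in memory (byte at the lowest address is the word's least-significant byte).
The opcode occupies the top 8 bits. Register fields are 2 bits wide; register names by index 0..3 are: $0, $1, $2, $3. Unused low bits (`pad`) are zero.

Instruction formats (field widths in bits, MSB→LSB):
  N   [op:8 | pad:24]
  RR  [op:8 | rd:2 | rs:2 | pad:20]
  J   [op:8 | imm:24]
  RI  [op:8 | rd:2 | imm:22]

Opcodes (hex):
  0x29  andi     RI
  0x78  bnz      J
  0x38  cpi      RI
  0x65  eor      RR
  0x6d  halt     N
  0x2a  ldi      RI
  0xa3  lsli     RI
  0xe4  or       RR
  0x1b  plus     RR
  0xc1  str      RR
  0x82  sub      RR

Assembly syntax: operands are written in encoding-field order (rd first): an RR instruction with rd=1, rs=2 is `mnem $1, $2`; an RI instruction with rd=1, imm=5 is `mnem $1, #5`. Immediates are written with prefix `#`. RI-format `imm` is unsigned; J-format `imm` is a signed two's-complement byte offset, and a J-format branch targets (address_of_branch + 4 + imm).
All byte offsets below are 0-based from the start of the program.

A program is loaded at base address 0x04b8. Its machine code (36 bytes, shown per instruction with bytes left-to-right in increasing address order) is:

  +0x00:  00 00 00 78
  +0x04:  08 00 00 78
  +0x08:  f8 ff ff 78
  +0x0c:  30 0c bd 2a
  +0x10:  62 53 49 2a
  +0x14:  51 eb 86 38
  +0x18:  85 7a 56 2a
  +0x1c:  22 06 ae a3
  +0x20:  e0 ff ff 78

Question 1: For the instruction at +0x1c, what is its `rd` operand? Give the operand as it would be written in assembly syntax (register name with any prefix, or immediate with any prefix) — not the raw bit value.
off 0x1c: read 22 06 ae a3 as little → 0xa3ae0622
  op=0xa3ae0622>>24=0xa3 ⇒ lsli (RI)
  rd@[23:22]=0x2 ⇒ $2
  imm@[21:0]=0x2e0622 ⇒ #3016226

$2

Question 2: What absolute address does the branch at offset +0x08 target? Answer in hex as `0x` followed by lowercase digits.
0x04bc

[08] f8 ff ff 78 → 0x78fffff8
  opcode bits[31:24]=0x78: bnz/J
  imm@[23:0]=0xfffff8 (s24→-8) ⇒ #-8
  target = base 0x04b8 + off 0x08 + 4 + imm -8 = 0x04bc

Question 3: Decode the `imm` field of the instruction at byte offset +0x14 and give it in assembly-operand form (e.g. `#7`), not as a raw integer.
#453457

off 0x14: read 51 eb 86 38 as little → 0x3886eb51
  op=0x3886eb51>>24=0x38 ⇒ cpi (RI)
  rd@[23:22]=0x2 ⇒ $2
  imm@[21:0]=0x6eb51 ⇒ #453457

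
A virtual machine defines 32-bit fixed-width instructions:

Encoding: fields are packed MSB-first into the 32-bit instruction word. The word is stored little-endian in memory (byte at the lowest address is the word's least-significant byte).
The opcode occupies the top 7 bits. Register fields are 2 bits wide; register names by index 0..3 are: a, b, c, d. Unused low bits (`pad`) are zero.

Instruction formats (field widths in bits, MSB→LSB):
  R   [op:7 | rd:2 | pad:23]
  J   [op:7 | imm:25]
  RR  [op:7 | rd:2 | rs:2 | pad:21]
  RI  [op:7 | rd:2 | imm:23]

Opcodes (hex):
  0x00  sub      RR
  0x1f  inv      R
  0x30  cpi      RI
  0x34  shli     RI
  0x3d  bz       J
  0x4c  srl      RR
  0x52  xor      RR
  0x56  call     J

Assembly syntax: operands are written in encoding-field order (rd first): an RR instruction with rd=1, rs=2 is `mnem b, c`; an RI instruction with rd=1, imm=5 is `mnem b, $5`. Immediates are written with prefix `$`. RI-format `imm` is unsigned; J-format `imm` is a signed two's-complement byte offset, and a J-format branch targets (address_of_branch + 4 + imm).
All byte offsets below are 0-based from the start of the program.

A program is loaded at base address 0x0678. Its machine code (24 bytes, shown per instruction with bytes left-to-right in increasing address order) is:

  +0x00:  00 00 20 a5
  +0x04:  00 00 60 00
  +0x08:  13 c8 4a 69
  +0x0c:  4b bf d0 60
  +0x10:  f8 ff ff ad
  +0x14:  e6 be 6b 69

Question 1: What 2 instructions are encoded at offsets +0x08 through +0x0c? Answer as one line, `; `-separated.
shli c, $4900883; cpi b, $5291851

@+08  little-endian(13 c8 4a 69) = 0x694ac813
  top 7b → 0x34 → shli [RI]
  rd: (w>>23)&0x3=0x2 → c
  imm: (w>>0)&0x7fffff=0x4ac813 → $4900883
@+0c  little-endian(4b bf d0 60) = 0x60d0bf4b
  top 7b → 0x30 → cpi [RI]
  rd: (w>>23)&0x3=0x1 → b
  imm: (w>>0)&0x7fffff=0x50bf4b → $5291851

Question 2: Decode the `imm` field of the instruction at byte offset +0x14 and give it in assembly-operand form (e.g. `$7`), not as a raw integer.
+0x14: e6 be 6b 69 ⇒ word 0x696bbee6 (little)
  opcode bits[31:25]=0x34: shli/RI
  rd: (w>>23)&0x3=0x2 → c
  imm: (w>>0)&0x7fffff=0x6bbee6 → $7061222

$7061222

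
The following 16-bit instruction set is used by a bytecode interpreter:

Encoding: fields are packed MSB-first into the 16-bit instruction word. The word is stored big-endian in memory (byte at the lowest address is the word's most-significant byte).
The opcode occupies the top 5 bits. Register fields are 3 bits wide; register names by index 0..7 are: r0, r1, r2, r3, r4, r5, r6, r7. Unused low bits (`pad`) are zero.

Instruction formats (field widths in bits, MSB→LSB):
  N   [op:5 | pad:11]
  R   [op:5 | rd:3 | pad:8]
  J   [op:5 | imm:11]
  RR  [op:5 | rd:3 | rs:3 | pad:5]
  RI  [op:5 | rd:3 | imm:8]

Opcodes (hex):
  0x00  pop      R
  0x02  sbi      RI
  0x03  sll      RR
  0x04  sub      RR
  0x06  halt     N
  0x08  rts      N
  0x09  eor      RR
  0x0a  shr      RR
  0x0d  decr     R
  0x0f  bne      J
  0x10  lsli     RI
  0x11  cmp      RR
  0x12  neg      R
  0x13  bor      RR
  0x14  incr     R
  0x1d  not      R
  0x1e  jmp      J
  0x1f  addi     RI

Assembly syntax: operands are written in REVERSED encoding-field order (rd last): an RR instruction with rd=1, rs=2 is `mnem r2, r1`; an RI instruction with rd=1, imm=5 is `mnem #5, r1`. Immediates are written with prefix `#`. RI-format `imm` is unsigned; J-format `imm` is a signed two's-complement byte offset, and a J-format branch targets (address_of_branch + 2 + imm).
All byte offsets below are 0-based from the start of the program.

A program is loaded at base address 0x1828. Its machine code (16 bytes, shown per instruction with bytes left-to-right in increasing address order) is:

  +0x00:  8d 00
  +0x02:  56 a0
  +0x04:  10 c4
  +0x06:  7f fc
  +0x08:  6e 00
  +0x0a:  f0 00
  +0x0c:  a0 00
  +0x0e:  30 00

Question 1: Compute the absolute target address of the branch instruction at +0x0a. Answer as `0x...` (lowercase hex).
[0a] f0 00 → 0xf000
  top 5b → 0x1e → jmp [J]
  [10:0] imm=0 = #0
  target = base 0x1828 + off 0x0a + 2 + imm 0 = 0x1834

0x1834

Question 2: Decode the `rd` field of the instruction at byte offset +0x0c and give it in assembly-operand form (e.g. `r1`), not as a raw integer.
r0

@+0c  big-endian(a0 00) = 0xa000
  opcode bits[15:11]=0x14: incr/R
  [10:8] rd=0 = r0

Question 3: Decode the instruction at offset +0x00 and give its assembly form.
cmp r0, r5

[00] 8d 00 → 0x8d00
  op=0x8d00>>11=0x11 ⇒ cmp (RR)
  rd@[10:8]=0x5 ⇒ r5
  rs@[7:5]=0x0 ⇒ r0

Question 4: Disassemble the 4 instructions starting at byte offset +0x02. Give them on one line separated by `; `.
[02] 56 a0 → 0x56a0
  top 5b → 0xa → shr [RR]
  rd@[10:8]=0x6 ⇒ r6
  rs@[7:5]=0x5 ⇒ r5
[04] 10 c4 → 0x10c4
  top 5b → 0x2 → sbi [RI]
  rd@[10:8]=0x0 ⇒ r0
  imm@[7:0]=0xc4 ⇒ #196
[06] 7f fc → 0x7ffc
  top 5b → 0xf → bne [J]
  imm@[10:0]=0x7fc (s11→-4) ⇒ #-4
[08] 6e 00 → 0x6e00
  top 5b → 0xd → decr [R]
  rd@[10:8]=0x6 ⇒ r6

shr r5, r6; sbi #196, r0; bne #-4; decr r6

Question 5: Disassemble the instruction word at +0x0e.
off 0x0e: read 30 00 as big → 0x3000
  op=0x3000>>11=0x6 ⇒ halt (N)

halt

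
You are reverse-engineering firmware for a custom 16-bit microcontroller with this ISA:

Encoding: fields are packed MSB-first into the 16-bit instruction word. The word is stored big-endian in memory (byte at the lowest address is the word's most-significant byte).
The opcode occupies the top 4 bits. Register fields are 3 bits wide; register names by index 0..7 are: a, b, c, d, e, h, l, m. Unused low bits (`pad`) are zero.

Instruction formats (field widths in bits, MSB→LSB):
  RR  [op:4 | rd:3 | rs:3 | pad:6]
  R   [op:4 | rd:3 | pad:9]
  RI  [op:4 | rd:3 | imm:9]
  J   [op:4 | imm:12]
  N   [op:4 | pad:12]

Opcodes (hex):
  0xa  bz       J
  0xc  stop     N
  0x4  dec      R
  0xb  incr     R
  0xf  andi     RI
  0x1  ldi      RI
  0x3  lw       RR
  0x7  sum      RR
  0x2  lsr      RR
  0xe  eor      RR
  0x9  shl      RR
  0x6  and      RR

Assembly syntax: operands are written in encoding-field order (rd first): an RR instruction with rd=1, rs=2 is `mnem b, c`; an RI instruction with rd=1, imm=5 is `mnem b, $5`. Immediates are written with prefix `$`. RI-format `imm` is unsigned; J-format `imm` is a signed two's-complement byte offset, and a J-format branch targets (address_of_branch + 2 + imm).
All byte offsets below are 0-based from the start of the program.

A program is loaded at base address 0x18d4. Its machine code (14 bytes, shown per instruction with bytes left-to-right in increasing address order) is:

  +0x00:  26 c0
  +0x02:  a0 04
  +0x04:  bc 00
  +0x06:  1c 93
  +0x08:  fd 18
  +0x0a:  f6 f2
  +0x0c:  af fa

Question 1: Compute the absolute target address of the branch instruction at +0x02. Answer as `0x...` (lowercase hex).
0x18dc

@+02  big-endian(a0 04) = 0xa004
  top 4b → 0xa → bz [J]
  imm: (w>>0)&0xfff=0x4 → $4
  target = base 0x18d4 + off 0x02 + 2 + imm 4 = 0x18dc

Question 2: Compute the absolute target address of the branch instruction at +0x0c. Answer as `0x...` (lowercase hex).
@+0c  big-endian(af fa) = 0xaffa
  op=0xaffa>>12=0xa ⇒ bz (J)
  imm: (w>>0)&0xfff=0xffa (s12→-6) → $-6
  target = base 0x18d4 + off 0x0c + 2 + imm -6 = 0x18dc

0x18dc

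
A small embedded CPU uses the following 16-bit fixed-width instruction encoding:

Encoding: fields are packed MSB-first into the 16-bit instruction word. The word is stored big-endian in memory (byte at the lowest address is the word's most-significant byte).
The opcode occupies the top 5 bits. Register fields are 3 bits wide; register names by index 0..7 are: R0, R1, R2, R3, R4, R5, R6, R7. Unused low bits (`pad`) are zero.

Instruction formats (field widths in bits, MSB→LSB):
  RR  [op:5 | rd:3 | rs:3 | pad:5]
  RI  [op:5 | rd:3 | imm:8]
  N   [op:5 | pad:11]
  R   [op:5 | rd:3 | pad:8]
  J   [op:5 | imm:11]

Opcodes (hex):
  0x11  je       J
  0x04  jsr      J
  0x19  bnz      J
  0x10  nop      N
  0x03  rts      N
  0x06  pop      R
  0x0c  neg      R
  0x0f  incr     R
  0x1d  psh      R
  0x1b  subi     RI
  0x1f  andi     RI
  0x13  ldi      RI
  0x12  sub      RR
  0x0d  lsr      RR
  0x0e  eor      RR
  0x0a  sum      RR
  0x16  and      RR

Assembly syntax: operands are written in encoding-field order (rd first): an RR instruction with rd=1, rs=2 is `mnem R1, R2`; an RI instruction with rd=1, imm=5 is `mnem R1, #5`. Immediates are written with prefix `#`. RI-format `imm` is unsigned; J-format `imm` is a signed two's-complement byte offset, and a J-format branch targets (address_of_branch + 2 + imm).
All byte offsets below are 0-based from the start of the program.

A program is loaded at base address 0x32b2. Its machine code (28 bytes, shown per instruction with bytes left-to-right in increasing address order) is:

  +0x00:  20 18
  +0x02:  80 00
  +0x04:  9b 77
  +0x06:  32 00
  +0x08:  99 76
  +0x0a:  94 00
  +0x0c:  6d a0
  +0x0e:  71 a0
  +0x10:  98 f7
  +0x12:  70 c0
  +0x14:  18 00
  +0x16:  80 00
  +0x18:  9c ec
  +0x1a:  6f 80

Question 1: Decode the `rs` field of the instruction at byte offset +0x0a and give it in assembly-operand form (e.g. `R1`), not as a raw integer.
+0x0a: 94 00 ⇒ word 0x9400 (big)
  op=0x9400>>11=0x12 ⇒ sub (RR)
  rd@[10:8]=0x4 ⇒ R4
  rs@[7:5]=0x0 ⇒ R0

R0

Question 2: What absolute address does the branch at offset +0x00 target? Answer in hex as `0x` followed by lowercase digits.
@+00  big-endian(20 18) = 0x2018
  opcode bits[15:11]=0x4: jsr/J
  imm: (w>>0)&0x7ff=0x18 → #24
  target = base 0x32b2 + off 0x00 + 2 + imm 24 = 0x32cc

0x32cc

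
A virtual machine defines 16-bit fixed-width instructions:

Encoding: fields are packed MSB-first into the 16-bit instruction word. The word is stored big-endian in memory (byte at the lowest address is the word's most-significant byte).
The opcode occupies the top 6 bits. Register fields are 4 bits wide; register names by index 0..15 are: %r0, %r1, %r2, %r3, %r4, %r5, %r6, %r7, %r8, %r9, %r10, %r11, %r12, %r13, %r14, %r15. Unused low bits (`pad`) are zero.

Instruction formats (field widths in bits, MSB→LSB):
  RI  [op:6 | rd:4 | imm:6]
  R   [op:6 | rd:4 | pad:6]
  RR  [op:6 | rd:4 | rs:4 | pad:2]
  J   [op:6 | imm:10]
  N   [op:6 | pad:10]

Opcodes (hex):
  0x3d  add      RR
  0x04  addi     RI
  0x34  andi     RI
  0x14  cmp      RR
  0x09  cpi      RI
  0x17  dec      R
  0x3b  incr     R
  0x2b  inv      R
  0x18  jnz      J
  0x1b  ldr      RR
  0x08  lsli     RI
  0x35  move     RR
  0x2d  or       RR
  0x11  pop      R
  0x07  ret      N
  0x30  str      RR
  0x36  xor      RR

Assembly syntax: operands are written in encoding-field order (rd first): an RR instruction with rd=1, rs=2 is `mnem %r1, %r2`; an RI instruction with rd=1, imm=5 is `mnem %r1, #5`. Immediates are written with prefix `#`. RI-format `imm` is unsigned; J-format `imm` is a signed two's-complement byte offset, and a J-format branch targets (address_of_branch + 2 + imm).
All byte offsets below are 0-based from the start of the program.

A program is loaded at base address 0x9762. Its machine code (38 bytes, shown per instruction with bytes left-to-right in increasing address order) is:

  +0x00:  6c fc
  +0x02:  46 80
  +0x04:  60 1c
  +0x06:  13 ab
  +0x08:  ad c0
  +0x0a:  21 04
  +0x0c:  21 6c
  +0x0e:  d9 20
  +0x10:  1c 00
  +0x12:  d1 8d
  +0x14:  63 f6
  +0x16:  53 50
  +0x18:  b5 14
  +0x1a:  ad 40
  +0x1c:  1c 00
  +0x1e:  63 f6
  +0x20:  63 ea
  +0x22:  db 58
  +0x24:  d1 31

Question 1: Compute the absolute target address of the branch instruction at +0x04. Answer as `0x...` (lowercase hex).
0x9784

[04] 60 1c → 0x601c
  opcode bits[15:10]=0x18: jnz/J
  imm@[9:0]=0x1c ⇒ #28
  target = base 0x9762 + off 0x04 + 2 + imm 28 = 0x9784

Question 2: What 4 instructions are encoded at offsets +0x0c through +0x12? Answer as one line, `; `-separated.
[0c] 21 6c → 0x216c
  op=0x216c>>10=0x8 ⇒ lsli (RI)
  rd: (w>>6)&0xf=0x5 → %r5
  imm: (w>>0)&0x3f=0x2c → #44
[0e] d9 20 → 0xd920
  op=0xd920>>10=0x36 ⇒ xor (RR)
  rd: (w>>6)&0xf=0x4 → %r4
  rs: (w>>2)&0xf=0x8 → %r8
[10] 1c 00 → 0x1c00
  op=0x1c00>>10=0x7 ⇒ ret (N)
[12] d1 8d → 0xd18d
  op=0xd18d>>10=0x34 ⇒ andi (RI)
  rd: (w>>6)&0xf=0x6 → %r6
  imm: (w>>0)&0x3f=0xd → #13

lsli %r5, #44; xor %r4, %r8; ret; andi %r6, #13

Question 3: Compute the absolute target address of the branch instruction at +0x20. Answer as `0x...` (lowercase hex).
@+20  big-endian(63 ea) = 0x63ea
  opcode bits[15:10]=0x18: jnz/J
  imm: (w>>0)&0x3ff=0x3ea (s10→-22) → #-22
  target = base 0x9762 + off 0x20 + 2 + imm -22 = 0x976e

0x976e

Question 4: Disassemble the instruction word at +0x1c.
ret

off 0x1c: read 1c 00 as big → 0x1c00
  opcode bits[15:10]=0x7: ret/N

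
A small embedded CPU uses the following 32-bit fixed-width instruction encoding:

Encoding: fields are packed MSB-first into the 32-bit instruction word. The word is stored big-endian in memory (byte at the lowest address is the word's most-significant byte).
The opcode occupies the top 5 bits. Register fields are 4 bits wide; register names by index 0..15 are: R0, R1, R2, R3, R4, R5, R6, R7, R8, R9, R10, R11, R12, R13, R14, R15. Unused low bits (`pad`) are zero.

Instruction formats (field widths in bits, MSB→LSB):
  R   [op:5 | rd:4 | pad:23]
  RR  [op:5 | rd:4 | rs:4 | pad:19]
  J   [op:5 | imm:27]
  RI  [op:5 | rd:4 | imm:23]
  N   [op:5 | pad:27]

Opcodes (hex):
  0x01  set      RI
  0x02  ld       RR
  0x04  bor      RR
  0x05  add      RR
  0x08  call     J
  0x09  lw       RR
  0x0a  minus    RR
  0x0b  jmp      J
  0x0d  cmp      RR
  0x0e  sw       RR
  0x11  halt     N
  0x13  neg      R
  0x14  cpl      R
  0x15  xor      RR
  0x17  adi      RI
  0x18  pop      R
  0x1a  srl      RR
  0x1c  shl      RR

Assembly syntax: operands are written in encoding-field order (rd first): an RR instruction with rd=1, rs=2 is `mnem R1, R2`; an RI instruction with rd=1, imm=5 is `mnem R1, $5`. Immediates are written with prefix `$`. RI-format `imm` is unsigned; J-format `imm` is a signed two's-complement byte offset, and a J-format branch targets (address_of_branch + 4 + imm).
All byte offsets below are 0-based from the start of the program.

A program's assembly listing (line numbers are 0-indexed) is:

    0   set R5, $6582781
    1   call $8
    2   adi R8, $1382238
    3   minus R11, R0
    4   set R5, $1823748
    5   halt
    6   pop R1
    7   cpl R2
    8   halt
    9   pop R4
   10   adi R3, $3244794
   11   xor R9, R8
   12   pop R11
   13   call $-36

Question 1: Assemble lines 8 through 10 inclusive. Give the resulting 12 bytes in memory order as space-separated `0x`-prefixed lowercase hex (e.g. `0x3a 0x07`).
8. halt fields op=0x11:5|pad=0:27 → word 88000000h → 88 00 00 00
9. pop fields op=0x18:5|rd=4:4|pad=0:23 → word c2000000h → c2 00 00 00
10. adi fields op=0x17:5|rd=3:4|imm=3244794:23 → word b9b182fah → b9 b1 82 fa

0x88 0x00 0x00 0x00 0xc2 0x00 0x00 0x00 0xb9 0xb1 0x82 0xfa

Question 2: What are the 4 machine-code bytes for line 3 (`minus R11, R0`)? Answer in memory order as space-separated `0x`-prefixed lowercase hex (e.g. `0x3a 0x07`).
0x55 0x80 0x00 0x00

3. minus fields op=0xa:5|rd=11:4|rs=0:4|pad=0:19 → word 55800000h → 55 80 00 00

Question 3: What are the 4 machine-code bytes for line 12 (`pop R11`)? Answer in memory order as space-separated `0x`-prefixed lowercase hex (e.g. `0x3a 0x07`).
0xc5 0x80 0x00 0x00

12. pop fields op=0x18:5|rd=11:4|pad=0:23 → word c5800000h → c5 80 00 00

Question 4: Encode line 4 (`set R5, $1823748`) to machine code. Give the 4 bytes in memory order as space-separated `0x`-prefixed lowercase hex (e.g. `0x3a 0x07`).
4. set fields op=0x1:5|rd=5:4|imm=1823748:23 → word 0a9bd404h → 0a 9b d4 04

0x0a 0x9b 0xd4 0x04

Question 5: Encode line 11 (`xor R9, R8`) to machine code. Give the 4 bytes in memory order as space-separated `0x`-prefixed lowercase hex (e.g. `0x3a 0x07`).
line 11 (xor): pack op=0x15:5|rd=9:4|rs=8:4|pad=0:19 = 0xacc00000; big→ ac c0 00 00

0xac 0xc0 0x00 0x00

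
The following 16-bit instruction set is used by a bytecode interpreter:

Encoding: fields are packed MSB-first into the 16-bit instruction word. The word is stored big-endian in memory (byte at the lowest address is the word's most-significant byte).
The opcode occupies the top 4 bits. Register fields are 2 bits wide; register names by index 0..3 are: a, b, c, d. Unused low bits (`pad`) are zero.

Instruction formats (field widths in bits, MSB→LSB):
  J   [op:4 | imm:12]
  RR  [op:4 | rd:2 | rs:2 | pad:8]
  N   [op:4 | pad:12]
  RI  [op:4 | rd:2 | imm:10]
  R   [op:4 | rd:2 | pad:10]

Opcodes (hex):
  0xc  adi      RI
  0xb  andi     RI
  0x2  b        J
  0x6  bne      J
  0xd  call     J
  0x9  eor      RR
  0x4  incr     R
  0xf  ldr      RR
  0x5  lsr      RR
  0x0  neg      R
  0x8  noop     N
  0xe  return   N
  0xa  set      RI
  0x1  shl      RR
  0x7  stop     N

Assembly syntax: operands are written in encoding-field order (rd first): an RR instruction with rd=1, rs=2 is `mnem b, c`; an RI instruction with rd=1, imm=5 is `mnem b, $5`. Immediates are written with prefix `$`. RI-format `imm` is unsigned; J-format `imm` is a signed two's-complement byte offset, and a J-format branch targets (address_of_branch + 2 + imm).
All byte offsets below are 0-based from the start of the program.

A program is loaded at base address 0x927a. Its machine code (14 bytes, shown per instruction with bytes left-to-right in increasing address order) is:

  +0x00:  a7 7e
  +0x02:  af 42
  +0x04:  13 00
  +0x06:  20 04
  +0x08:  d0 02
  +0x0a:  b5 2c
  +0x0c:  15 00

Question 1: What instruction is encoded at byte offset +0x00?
set b, $894

+0x00: a7 7e ⇒ word 0xa77e (big)
  opcode bits[15:12]=0xa: set/RI
  [11:10] rd=1 = b
  [9:0] imm=894 = $894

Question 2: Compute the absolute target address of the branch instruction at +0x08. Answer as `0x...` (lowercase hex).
off 0x08: read d0 02 as big → 0xd002
  top 4b → 0xd → call [J]
  imm@[11:0]=0x2 ⇒ $2
  target = base 0x927a + off 0x08 + 2 + imm 2 = 0x9286

0x9286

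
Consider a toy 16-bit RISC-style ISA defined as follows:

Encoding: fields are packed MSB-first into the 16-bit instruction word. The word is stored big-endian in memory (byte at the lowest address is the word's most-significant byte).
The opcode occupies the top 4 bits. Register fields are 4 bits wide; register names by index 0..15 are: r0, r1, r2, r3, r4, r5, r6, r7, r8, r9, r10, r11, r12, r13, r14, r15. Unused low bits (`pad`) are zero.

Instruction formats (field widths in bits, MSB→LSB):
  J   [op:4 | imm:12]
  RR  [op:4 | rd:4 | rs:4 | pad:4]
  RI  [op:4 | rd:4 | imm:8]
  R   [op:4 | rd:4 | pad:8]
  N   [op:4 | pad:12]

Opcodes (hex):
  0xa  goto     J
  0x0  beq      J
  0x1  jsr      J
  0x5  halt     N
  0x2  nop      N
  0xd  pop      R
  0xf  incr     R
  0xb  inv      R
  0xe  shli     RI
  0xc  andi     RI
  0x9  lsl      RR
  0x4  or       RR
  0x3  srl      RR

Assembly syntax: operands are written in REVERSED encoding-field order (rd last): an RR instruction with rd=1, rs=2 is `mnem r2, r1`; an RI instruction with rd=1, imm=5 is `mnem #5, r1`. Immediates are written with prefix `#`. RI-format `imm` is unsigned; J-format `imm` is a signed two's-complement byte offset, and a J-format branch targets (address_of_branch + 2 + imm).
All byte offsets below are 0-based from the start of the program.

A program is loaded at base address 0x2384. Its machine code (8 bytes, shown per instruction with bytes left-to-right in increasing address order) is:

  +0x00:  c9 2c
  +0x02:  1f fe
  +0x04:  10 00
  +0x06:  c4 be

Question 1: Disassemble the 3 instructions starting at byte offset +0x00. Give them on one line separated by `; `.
andi #44, r9; jsr #-2; jsr #0

+0x00: c9 2c ⇒ word 0xc92c (big)
  op=0xc92c>>12=0xc ⇒ andi (RI)
  rd: (w>>8)&0xf=0x9 → r9
  imm: (w>>0)&0xff=0x2c → #44
+0x02: 1f fe ⇒ word 0x1ffe (big)
  op=0x1ffe>>12=0x1 ⇒ jsr (J)
  imm: (w>>0)&0xfff=0xffe (s12→-2) → #-2
+0x04: 10 00 ⇒ word 0x1000 (big)
  op=0x1000>>12=0x1 ⇒ jsr (J)
  imm: (w>>0)&0xfff=0x0 → #0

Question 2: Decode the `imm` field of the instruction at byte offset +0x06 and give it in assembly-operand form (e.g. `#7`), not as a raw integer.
@+06  big-endian(c4 be) = 0xc4be
  opcode bits[15:12]=0xc: andi/RI
  [11:8] rd=4 = r4
  [7:0] imm=190 = #190

#190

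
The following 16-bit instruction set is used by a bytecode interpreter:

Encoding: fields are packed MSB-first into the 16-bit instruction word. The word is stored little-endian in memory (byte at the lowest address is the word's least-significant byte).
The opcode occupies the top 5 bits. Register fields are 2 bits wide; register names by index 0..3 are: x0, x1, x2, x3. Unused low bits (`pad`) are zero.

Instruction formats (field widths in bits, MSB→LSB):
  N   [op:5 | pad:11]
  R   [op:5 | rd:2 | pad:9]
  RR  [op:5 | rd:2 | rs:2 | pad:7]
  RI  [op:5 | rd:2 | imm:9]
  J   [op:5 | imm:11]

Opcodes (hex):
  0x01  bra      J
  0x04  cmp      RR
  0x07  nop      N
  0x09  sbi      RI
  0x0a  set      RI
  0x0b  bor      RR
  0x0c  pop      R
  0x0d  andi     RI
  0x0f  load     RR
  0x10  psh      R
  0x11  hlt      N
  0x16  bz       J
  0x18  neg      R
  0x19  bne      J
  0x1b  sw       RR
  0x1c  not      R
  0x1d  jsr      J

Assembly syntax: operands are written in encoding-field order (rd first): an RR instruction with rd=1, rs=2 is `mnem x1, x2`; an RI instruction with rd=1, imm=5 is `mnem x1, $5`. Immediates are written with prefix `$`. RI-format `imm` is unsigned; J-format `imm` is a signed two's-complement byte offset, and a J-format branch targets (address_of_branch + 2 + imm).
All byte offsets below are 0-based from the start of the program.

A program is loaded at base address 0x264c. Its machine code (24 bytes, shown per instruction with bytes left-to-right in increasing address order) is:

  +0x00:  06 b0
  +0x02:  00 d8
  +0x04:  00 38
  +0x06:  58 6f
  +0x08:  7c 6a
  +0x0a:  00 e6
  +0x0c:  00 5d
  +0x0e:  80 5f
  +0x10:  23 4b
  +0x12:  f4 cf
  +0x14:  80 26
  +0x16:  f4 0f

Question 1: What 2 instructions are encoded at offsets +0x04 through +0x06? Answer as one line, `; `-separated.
off 0x04: read 00 38 as little → 0x3800
  op=0x3800>>11=0x7 ⇒ nop (N)
off 0x06: read 58 6f as little → 0x6f58
  op=0x6f58>>11=0xd ⇒ andi (RI)
  rd@[10:9]=0x3 ⇒ x3
  imm@[8:0]=0x158 ⇒ $344

nop; andi x3, $344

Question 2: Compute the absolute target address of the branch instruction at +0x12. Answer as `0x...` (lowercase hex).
0x2654

@+12  little-endian(f4 cf) = 0xcff4
  opcode bits[15:11]=0x19: bne/J
  [10:0] imm=2036 (s11→-12) = $-12
  target = base 0x264c + off 0x12 + 2 + imm -12 = 0x2654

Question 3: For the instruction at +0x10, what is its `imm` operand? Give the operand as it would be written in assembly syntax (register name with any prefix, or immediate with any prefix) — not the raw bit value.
$291

@+10  little-endian(23 4b) = 0x4b23
  opcode bits[15:11]=0x9: sbi/RI
  rd: (w>>9)&0x3=0x1 → x1
  imm: (w>>0)&0x1ff=0x123 → $291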